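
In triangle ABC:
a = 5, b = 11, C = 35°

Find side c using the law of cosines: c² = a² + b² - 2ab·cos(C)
c² = 5² + 11² − 2·5·11·cos(35°)
cos(35°) ≈ 0.819152
c² ≈ 25 + 121 − 110·(0.819152) ≈ 146 − 90.1067 ≈ 55.8933
c ≈ √55.8933 ≈ 7.47618

c = 7.476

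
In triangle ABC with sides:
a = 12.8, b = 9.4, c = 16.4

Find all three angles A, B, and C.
Law of cosines for each angle (a² = 163.84, b² = 88.36, c² = 268.96):
cos(A) = (b² + c² − a²)/(2bc) = (88.36 + 268.96 − 163.84)/(2·9.4·16.4) = 193.48/308.32 ≈ 0.62753  ⇒  A ≈ 51.1319°
cos(B) = (a² + c² − b²)/(2ac) = (163.84 + 268.96 − 88.36)/(2·12.8·16.4) = 344.44/419.84 ≈ 0.820408  ⇒  B ≈ 34.8744°
cos(C) = (a² + b² − c²)/(2ab) = (163.84 + 88.36 − 268.96)/(2·12.8·9.4) = -16.76/240.64 ≈ -0.0696476  ⇒  C ≈ 93.9937°
Check: A + B + C ≈ 180°

A = 51.13°, B = 34.87°, C = 93.99°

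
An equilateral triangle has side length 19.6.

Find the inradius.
r = Area/s with s the semi-perimeter.
Area = (√3/4)·19.6² = (√3/4)·384.16 ≈ 0.433013·384.16 ≈ 166.346
s = 3·19.6/2 = 29.4
r ≈ 166.346/29.4 ≈ 5.65803
(Equivalently r = side/(2√3) = 19.6/3.4641 ≈ 5.65803.)

r = 5.658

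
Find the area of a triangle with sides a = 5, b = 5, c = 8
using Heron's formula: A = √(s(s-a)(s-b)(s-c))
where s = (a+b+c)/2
s = (5 + 5 + 8)/2 = 18/2 = 9
s − a = 4, s − b = 4, s − c = 1
s(s−a)(s−b)(s−c) = 9·4·4·1 = 144
Area = √144 ≈ 12

s = 9.0, Area = 12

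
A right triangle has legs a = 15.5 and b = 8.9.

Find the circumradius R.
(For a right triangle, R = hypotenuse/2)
Hypotenuse c = √(a² + b²) = √(240.25 + 79.21) = √319.46 ≈ 17.8734
R = c/2 ≈ 17.8734/2 ≈ 8.93672

R = 8.937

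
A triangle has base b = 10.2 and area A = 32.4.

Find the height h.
A = ½·b·h  ⇒  h = 2A/b = 2·32.4/10.2 = 64.8/10.2 ≈ 6.35294

h = 6.353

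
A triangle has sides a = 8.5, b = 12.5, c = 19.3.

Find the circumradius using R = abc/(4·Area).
First find the area with Heron's formula.
s = (8.5 + 12.5 + 19.3)/2 = 20.15
Area = √(s(s−a)(s−b)(s−c)) = √(20.15·11.65·7.65·0.85) ≈ √1526.45 ≈ 39.0698
abc = 8.5·12.5·19.3 = 2050.625
R = abc/(4·Area) ≈ 2050.625/(4·39.0698) = 2050.625/156.279 ≈ 13.1216

R = 13.12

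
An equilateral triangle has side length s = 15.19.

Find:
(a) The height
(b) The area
(a) The height splits the triangle into two 30-60-90 halves: h = s·√3/2 = 15.19·1.73205/2 ≈ 26.3099/2 ≈ 13.1549
(b) Area = (√3/4)·s² = (√3/4)·15.19² = (√3/4)·230.7361 ≈ 0.433013·230.7361 ≈ 99.9117

Height = 13.15, Area = 99.91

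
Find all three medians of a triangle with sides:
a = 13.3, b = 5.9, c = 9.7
Median formula: m_a = ½√(2b² + 2c² − a²) (and cyclically). a² = 176.89, b² = 34.81, c² = 94.09.
m_a = ½√(2·34.81 + 2·94.09 − 176.89) = ½√80.91 ≈ ½·8.995 ≈ 4.4975
m_b = ½√(2·176.89 + 2·94.09 − 34.81) = ½√507.15 ≈ ½·22.52 ≈ 11.26
m_c = ½√(2·176.89 + 2·34.81 − 94.09) = ½√329.31 ≈ ½·18.1469 ≈ 9.07345

m_a = 4.497, m_b = 11.26, m_c = 9.073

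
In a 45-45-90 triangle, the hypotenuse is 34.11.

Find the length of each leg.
In a 45-45-90 triangle hypotenuse = leg·√2, so leg = hypotenuse/√2.
Leg = 34.11/√2 ≈ 34.11/1.41421 ≈ 24.1194

Each leg = 24.12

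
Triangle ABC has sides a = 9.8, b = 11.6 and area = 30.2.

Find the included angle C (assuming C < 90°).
Area = ½·a·b·sin(C)  ⇒  sin(C) = 2·Area/(a·b) = 2·30.2/(9.8·11.6) = 60.4/113.68 ≈ 0.531316
C = arcsin(0.531316) ≈ 32.0944° (taking the acute solution since C < 90°)

C = 32.09°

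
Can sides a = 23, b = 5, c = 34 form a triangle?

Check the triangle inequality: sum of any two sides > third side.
a + b vs c: 23 + 5 = 28 ≤ 34  ✗
a + c vs b: 23 + 34 = 57 > 5  ✓
b + c vs a: 5 + 34 = 39 > 23  ✓

No: 23 + 5 = 28 is not > 34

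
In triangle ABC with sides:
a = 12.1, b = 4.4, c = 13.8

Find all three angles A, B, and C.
Law of cosines for each angle (a² = 146.41, b² = 19.36, c² = 190.44):
cos(A) = (b² + c² − a²)/(2bc) = (19.36 + 190.44 − 146.41)/(2·4.4·13.8) = 63.39/121.44 ≈ 0.521986  ⇒  A ≈ 58.5344°
cos(B) = (a² + c² − b²)/(2ac) = (146.41 + 190.44 − 19.36)/(2·12.1·13.8) = 317.49/333.96 ≈ 0.950683  ⇒  B ≈ 18.0692°
cos(C) = (a² + b² − c²)/(2ab) = (146.41 + 19.36 − 190.44)/(2·12.1·4.4) = -24.67/106.48 ≈ -0.231687  ⇒  C ≈ 103.396°
Check: A + B + C ≈ 180°

A = 58.53°, B = 18.07°, C = 103.4°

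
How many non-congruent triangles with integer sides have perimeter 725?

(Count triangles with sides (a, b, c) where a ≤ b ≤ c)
Let a ≤ b ≤ c with a + b + c = 725. The only binding inequality is a + b > c, i.e. 725 − c > c, so c < 725/2; and c ≥ 725/3 since c is the largest side.
So 242 ≤ c ≤ 362. For each c, b runs from ⌈(725 − c)/2⌉ up to c (then a = 725 − b − c satisfies 1 ≤ a ≤ b automatically), giving c − ⌈(725 − c)/2⌉ + 1 choices.
Summing over c: 1 + 3 + 4 + 6 + … + 180 + 181  (121 terms, c = 242, …, 362) = 11041
Check (closed form: nearest integer to p²/48 for even p, (p+3)²/48 for odd p): (725+3)²/48 = 728²/48 = 529984/48 ≈ 11041.33 → 11041

11041 triangles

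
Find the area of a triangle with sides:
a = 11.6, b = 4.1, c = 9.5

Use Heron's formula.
s = (11.6 + 4.1 + 9.5)/2 = 25.2/2 = 12.6
s − a = 1, s − b = 8.5, s − c = 3.1
s(s−a)(s−b)(s−c) = 12.6·1·8.5·3.1 ≈ 332.01
Area = √332.01 ≈ 18.2211

Area = 18.22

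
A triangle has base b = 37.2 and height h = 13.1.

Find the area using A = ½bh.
A = ½·b·h = ½·37.2·13.1 = ½·487.32 = 243.66

Area = 243.66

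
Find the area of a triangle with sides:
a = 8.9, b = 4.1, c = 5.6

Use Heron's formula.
s = (8.9 + 4.1 + 5.6)/2 = 18.6/2 = 9.3
s − a = 0.4, s − b = 5.2, s − c = 3.7
s(s−a)(s−b)(s−c) = 9.3·0.4·5.2·3.7 ≈ 71.5728
Area = √71.5728 ≈ 8.46007

Area = 8.46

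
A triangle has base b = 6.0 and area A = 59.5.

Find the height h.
A = ½·b·h  ⇒  h = 2A/b = 2·59.5/6.0 = 119/6.0 ≈ 19.8333

h = 19.83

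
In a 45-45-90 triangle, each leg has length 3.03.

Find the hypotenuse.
In a 45-45-90 triangle the sides are in ratio 1 : 1 : √2, so hypotenuse = leg·√2.
Hypotenuse = 3.03·√2 ≈ 3.03·1.41421 ≈ 4.28507

Hypotenuse = 3.03√2 = 4.285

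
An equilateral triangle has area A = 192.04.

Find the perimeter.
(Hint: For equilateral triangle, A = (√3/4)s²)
A = (√3/4)s²  ⇒  s² = 4A/√3 = 4·192.04/√3 = 768.16/1.73205 ≈ 443.497
s ≈ √443.497 ≈ 21.0594
Perimeter = 3s ≈ 3·21.0594 ≈ 63.1781

Perimeter = 63.18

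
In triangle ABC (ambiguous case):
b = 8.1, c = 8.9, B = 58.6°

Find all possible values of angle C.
b/sin(B) = c/sin(C)  ⇒  sin(C) = c·sin(B)/b = 8.9·sin(58.6°)/8.1
sin(58.6°) ≈ 0.853551
sin(C) ≈ 8.9·0.853551/8.1 ≈ 7.5966/8.1 ≈ 0.937852
Candidate 1: C₁ = arcsin(0.937852) ≈ 69.6939°  →  A = 180° − 58.6° − 69.6939° ≈ 51.7061° > 0, valid
Candidate 2: C₂ = 180° − C₁ ≈ 110.306°  →  A = 180° − 58.6° − 110.306° ≈ 11.0939° > 0, valid

C = 69.69° or C = 110.3° (two solutions)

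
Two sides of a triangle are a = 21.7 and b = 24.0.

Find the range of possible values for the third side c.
Triangle inequality: |a − b| < c < a + b
|a − b| = |21.7 − 24.0| = 2.3
a + b = 21.7 + 24.0 = 45.7

2.3 < c < 45.7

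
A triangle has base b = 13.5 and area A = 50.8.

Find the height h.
A = ½·b·h  ⇒  h = 2A/b = 2·50.8/13.5 = 101.6/13.5 ≈ 7.52593

h = 7.526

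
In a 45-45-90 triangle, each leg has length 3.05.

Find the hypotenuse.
In a 45-45-90 triangle the sides are in ratio 1 : 1 : √2, so hypotenuse = leg·√2.
Hypotenuse = 3.05·√2 ≈ 3.05·1.41421 ≈ 4.31335

Hypotenuse = 3.05√2 = 4.313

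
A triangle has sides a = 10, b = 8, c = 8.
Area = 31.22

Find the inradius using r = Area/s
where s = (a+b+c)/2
s = (10 + 8 + 8)/2 = 26/2 = 13
r = Area/s = 31.22/13 ≈ 2.40154

r = 2.402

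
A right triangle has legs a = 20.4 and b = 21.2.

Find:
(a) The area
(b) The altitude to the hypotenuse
(a) The legs are perpendicular, so Area = ½·a·b = ½·20.4·21.2 = ½·432.48 = 216.24
(b) Hypotenuse c = √(a² + b²) = √(416.16 + 449.44) = √865.6 ≈ 29.4211
    Area = ½·c·h_c  ⇒  h_c = 2·Area/c = 432.48/29.4211 ≈ 14.6997

Area = 216.24, h_c = 14.7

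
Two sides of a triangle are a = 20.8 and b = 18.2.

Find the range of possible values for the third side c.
Triangle inequality: |a − b| < c < a + b
|a − b| = |20.8 − 18.2| = 2.6
a + b = 20.8 + 18.2 = 39

2.6 < c < 39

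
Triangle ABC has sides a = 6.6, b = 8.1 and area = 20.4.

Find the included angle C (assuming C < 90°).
Area = ½·a·b·sin(C)  ⇒  sin(C) = 2·Area/(a·b) = 2·20.4/(6.6·8.1) = 40.8/53.46 ≈ 0.763187
C = arcsin(0.763187) ≈ 49.746° (taking the acute solution since C < 90°)

C = 49.75°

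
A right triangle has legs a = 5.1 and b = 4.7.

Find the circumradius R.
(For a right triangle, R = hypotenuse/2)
Hypotenuse c = √(a² + b²) = √(26.01 + 22.09) = √48.1 ≈ 6.93542
R = c/2 ≈ 6.93542/2 ≈ 3.46771

R = 3.468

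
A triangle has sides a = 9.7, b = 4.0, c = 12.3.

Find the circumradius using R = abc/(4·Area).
First find the area with Heron's formula.
s = (9.7 + 4.0 + 12.3)/2 = 13
Area = √(s(s−a)(s−b)(s−c)) = √(13·3.3·9·0.7) ≈ √270.27 ≈ 16.4399
abc = 9.7·4.0·12.3 = 477.24
R = abc/(4·Area) ≈ 477.24/(4·16.4399) = 477.24/65.7596 ≈ 7.25735

R = 7.257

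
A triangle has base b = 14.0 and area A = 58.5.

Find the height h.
A = ½·b·h  ⇒  h = 2A/b = 2·58.5/14.0 = 117/14.0 ≈ 8.35714

h = 8.357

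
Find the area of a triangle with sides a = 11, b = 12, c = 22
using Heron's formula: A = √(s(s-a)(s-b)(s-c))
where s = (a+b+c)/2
s = (11 + 12 + 22)/2 = 45/2 = 22.5
s − a = 11.5, s − b = 10.5, s − c = 0.5
s(s−a)(s−b)(s−c) = 22.5·11.5·10.5·0.5 = 1358.4375
Area = √1358.4375 ≈ 36.857

s = 22.5, Area = 36.86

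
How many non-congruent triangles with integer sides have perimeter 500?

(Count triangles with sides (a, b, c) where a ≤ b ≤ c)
Let a ≤ b ≤ c with a + b + c = 500. The only binding inequality is a + b > c, i.e. 500 − c > c, so c < 500/2; and c ≥ 500/3 since c is the largest side.
So 167 ≤ c ≤ 249. For each c, b runs from ⌈(500 − c)/2⌉ up to c (then a = 500 − b − c satisfies 1 ≤ a ≤ b automatically), giving c − ⌈(500 − c)/2⌉ + 1 choices.
Summing over c: 1 + 3 + 4 + 6 + … + 123 + 124  (83 terms, c = 167, …, 249) = 5208
Check (closed form: nearest integer to p²/48 for even p, (p+3)²/48 for odd p): 500²/48 = 250000/48 ≈ 5208.33 → 5208

5208 triangles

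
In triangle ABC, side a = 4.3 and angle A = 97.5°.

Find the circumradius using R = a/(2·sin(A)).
R = a/(2·sin(A)) = 4.3/(2·sin(97.5°))
sin(97.5°) ≈ 0.991445
R ≈ 4.3/(2·0.991445) = 4.3/1.98289 ≈ 2.16855

R = 2.169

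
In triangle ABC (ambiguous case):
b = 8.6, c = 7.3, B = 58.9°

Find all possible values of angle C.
b/sin(B) = c/sin(C)  ⇒  sin(C) = c·sin(B)/b = 7.3·sin(58.9°)/8.6
sin(58.9°) ≈ 0.856267
sin(C) ≈ 7.3·0.856267/8.6 ≈ 6.25075/8.6 ≈ 0.726831
Candidate 1: C₁ = arcsin(0.726831) ≈ 46.6214°  →  A = 180° − 58.9° − 46.6214° ≈ 74.4786° > 0, valid
Candidate 2: C₂ = 180° − C₁ ≈ 133.379°  →  A = 180° − 58.9° − 133.379° ≈ -12.2786° ≤ 0, not a valid triangle

C = 46.62° (one solution)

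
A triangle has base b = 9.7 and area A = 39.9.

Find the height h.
A = ½·b·h  ⇒  h = 2A/b = 2·39.9/9.7 = 79.8/9.7 ≈ 8.2268

h = 8.227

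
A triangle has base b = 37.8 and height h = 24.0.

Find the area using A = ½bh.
A = ½·b·h = ½·37.8·24.0 = ½·907.2 = 453.6

Area = 453.6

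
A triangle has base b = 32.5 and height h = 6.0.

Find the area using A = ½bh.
A = ½·b·h = ½·32.5·6.0 = ½·195 = 97.5

Area = 97.5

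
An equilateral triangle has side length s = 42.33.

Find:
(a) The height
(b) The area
(a) The height splits the triangle into two 30-60-90 halves: h = s·√3/2 = 42.33·1.73205/2 ≈ 73.3177/2 ≈ 36.6589
(b) Area = (√3/4)·s² = (√3/4)·42.33² = (√3/4)·1791.8289 ≈ 0.433013·1791.8289 ≈ 775.885

Height = 36.66, Area = 775.9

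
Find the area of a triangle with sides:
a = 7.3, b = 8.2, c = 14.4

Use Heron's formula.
s = (7.3 + 8.2 + 14.4)/2 = 29.9/2 = 14.95
s − a = 7.65, s − b = 6.75, s − c = 0.55
s(s−a)(s−b)(s−c) = 14.95·7.65·6.75·0.55 ≈ 424.589
Area = √424.589 ≈ 20.6056

Area = 20.61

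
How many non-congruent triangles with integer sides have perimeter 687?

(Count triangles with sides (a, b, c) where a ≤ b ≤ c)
Let a ≤ b ≤ c with a + b + c = 687. The only binding inequality is a + b > c, i.e. 687 − c > c, so c < 687/2; and c ≥ 687/3 since c is the largest side.
So 229 ≤ c ≤ 343. For each c, b runs from ⌈(687 − c)/2⌉ up to c (then a = 687 − b − c satisfies 1 ≤ a ≤ b automatically), giving c − ⌈(687 − c)/2⌉ + 1 choices.
Summing over c: 1 + 2 + 4 + 5 + … + 170 + 172  (115 terms, c = 229, …, 343) = 9919
Check (closed form: nearest integer to p²/48 for even p, (p+3)²/48 for odd p): (687+3)²/48 = 690²/48 = 476100/48 ≈ 9918.75 → 9919

9919 triangles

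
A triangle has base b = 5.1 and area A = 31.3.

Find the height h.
A = ½·b·h  ⇒  h = 2A/b = 2·31.3/5.1 = 62.6/5.1 ≈ 12.2745

h = 12.27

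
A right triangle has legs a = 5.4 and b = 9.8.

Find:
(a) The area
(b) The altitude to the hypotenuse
(a) The legs are perpendicular, so Area = ½·a·b = ½·5.4·9.8 = ½·52.92 = 26.46
(b) Hypotenuse c = √(a² + b²) = √(29.16 + 96.04) = √125.2 ≈ 11.1893
    Area = ½·c·h_c  ⇒  h_c = 2·Area/c = 52.92/11.1893 ≈ 4.72953

Area = 26.46, h_c = 4.73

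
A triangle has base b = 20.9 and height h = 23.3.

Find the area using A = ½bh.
A = ½·b·h = ½·20.9·23.3 = ½·486.97 = 243.485

Area = 243.485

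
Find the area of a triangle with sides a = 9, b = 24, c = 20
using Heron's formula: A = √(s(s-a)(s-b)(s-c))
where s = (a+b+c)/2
s = (9 + 24 + 20)/2 = 53/2 = 26.5
s − a = 17.5, s − b = 2.5, s − c = 6.5
s(s−a)(s−b)(s−c) = 26.5·17.5·2.5·6.5 = 7535.9375
Area = √7535.9375 ≈ 86.8098

s = 26.5, Area = 86.81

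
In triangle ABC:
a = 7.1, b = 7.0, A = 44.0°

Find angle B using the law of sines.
a/sin(A) = b/sin(B)  ⇒  sin(B) = b·sin(A)/a = 7.0·sin(44.0°)/7.1
sin(44.0°) ≈ 0.694658
sin(B) ≈ 7.0·0.694658/7.1 ≈ 4.86261/7.1 ≈ 0.684874
B = arcsin(0.684874) ≈ 43.2257°
(Since b ≤ a we need B ≤ A, so the obtuse alternative 180° − 43.2257° ≈ 136.774° is rejected.)

B = 43.23°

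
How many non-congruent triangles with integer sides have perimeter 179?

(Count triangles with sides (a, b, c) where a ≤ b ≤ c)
Let a ≤ b ≤ c with a + b + c = 179. The only binding inequality is a + b > c, i.e. 179 − c > c, so c < 179/2; and c ≥ 179/3 since c is the largest side.
So 60 ≤ c ≤ 89. For each c, b runs from ⌈(179 − c)/2⌉ up to c (then a = 179 − b − c satisfies 1 ≤ a ≤ b automatically), giving c − ⌈(179 − c)/2⌉ + 1 choices.
Summing over c: 1 + 3 + 4 + 6 + … + 43 + 45  (30 terms, c = 60, …, 89) = 690
Check (closed form: nearest integer to p²/48 for even p, (p+3)²/48 for odd p): (179+3)²/48 = 182²/48 = 33124/48 ≈ 690.08 → 690

690 triangles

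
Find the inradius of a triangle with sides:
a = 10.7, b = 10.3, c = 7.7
r = Area/s where s is the semi-perimeter.
s = (10.7 + 10.3 + 7.7)/2 = 28.7/2 = 14.35
Area = √(s(s−a)(s−b)(s−c)) = √(14.35·3.65·4.05·6.65) ≈ √1410.66 ≈ 37.5587
r ≈ 37.5587/14.35 ≈ 2.61733

r = 2.617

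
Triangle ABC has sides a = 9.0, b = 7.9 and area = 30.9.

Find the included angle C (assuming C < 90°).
Area = ½·a·b·sin(C)  ⇒  sin(C) = 2·Area/(a·b) = 2·30.9/(9.0·7.9) = 61.8/71.1 ≈ 0.869198
C = arcsin(0.869198) ≈ 60.3656° (taking the acute solution since C < 90°)

C = 60.37°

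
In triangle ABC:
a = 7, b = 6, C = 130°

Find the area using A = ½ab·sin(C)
A = ½·a·b·sin(C) = ½·7·6·sin(130°)
sin(130°) ≈ 0.766044
A ≈ ½·42·0.766044 = 21·0.766044 ≈ 16.0869

Area = 16.09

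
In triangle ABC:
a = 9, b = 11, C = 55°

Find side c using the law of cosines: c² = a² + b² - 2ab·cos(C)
c² = 9² + 11² − 2·9·11·cos(55°)
cos(55°) ≈ 0.573576
c² ≈ 81 + 121 − 198·(0.573576) ≈ 202 − 113.568 ≈ 88.4319
c ≈ √88.4319 ≈ 9.40382

c = 9.404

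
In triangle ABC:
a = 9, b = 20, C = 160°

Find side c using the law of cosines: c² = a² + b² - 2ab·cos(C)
c² = 9² + 20² − 2·9·20·cos(160°)
cos(160°) ≈ -0.939693
c² ≈ 81 + 400 − 360·(-0.939693) ≈ 481 + 338.289 ≈ 819.289
c ≈ √819.289 ≈ 28.6232

c = 28.62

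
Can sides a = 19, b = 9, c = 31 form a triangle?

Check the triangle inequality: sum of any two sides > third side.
a + b vs c: 19 + 9 = 28 ≤ 31  ✗
a + c vs b: 19 + 31 = 50 > 9  ✓
b + c vs a: 9 + 31 = 40 > 19  ✓

No: 19 + 9 = 28 is not > 31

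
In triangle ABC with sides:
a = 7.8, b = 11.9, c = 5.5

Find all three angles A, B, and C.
Law of cosines for each angle (a² = 60.84, b² = 141.61, c² = 30.25):
cos(A) = (b² + c² − a²)/(2bc) = (141.61 + 30.25 − 60.84)/(2·11.9·5.5) = 111.02/130.9 ≈ 0.848128  ⇒  A ≈ 31.9913°
cos(B) = (a² + c² − b²)/(2ac) = (60.84 + 30.25 − 141.61)/(2·7.8·5.5) = -50.52/85.8 ≈ -0.588811  ⇒  B ≈ 126.073°
cos(C) = (a² + b² − c²)/(2ab) = (60.84 + 141.61 − 30.25)/(2·7.8·11.9) = 172.2/185.64 ≈ 0.927602  ⇒  C ≈ 21.936°
Check: A + B + C ≈ 180°

A = 31.99°, B = 126.1°, C = 21.94°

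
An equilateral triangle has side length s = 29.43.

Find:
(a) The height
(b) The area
(a) The height splits the triangle into two 30-60-90 halves: h = s·√3/2 = 29.43·1.73205/2 ≈ 50.9743/2 ≈ 25.4871
(b) Area = (√3/4)·s² = (√3/4)·29.43² = (√3/4)·866.1249 ≈ 0.433013·866.1249 ≈ 375.043

Height = 25.49, Area = 375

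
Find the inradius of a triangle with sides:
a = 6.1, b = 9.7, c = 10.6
r = Area/s where s is the semi-perimeter.
s = (6.1 + 9.7 + 10.6)/2 = 26.4/2 = 13.2
Area = √(s(s−a)(s−b)(s−c)) = √(13.2·7.1·3.5·2.6) ≈ √852.852 ≈ 29.2036
r ≈ 29.2036/13.2 ≈ 2.2124

r = 2.212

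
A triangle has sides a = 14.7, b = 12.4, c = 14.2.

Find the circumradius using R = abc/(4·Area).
First find the area with Heron's formula.
s = (14.7 + 12.4 + 14.2)/2 = 20.65
Area = √(s(s−a)(s−b)(s−c)) = √(20.65·5.95·8.25·6.45) ≈ √6538.09 ≈ 80.8584
abc = 14.7·12.4·14.2 = 2588.376
R = abc/(4·Area) ≈ 2588.376/(4·80.8584) = 2588.376/323.434 ≈ 8.0028

R = 8.003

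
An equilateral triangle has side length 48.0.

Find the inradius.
r = Area/s with s the semi-perimeter.
Area = (√3/4)·48.0² = (√3/4)·2304 ≈ 0.433013·2304 ≈ 997.661
s = 3·48.0/2 = 72
r ≈ 997.661/72 ≈ 13.8564
(Equivalently r = side/(2√3) = 48.0/3.4641 ≈ 13.8564.)

r = 13.86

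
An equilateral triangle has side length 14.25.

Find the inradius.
r = Area/s with s the semi-perimeter.
Area = (√3/4)·14.25² = (√3/4)·203.0625 ≈ 0.433013·203.0625 ≈ 87.9286
s = 3·14.25/2 = 21.375
r ≈ 87.9286/21.375 ≈ 4.11362
(Equivalently r = side/(2√3) = 14.25/3.4641 ≈ 4.11362.)

r = 4.114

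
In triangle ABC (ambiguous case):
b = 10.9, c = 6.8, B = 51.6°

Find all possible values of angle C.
b/sin(B) = c/sin(C)  ⇒  sin(C) = c·sin(B)/b = 6.8·sin(51.6°)/10.9
sin(51.6°) ≈ 0.783693
sin(C) ≈ 6.8·0.783693/10.9 ≈ 5.32912/10.9 ≈ 0.48891
Candidate 1: C₁ = arcsin(0.48891) ≈ 29.2689°  →  A = 180° − 51.6° − 29.2689° ≈ 99.1311° > 0, valid
Candidate 2: C₂ = 180° − C₁ ≈ 150.731°  →  A = 180° − 51.6° − 150.731° ≈ -22.3311° ≤ 0, not a valid triangle

C = 29.27° (one solution)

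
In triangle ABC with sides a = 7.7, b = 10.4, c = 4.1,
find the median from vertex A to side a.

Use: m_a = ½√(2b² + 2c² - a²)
m_a = ½√(2·10.4² + 2·4.1² − 7.7²) = ½√(2·108.16 + 2·16.81 − 59.29) = ½√(216.32 + 33.62 − 59.29) = ½√190.65
√190.65 ≈ 13.8076, so m_a ≈ 6.9038

m_a = 6.904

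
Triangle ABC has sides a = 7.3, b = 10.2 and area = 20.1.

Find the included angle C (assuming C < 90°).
Area = ½·a·b·sin(C)  ⇒  sin(C) = 2·Area/(a·b) = 2·20.1/(7.3·10.2) = 40.2/74.46 ≈ 0.539887
C = arcsin(0.539887) ≈ 32.676° (taking the acute solution since C < 90°)

C = 32.68°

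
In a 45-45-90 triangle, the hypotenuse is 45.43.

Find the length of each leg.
In a 45-45-90 triangle hypotenuse = leg·√2, so leg = hypotenuse/√2.
Leg = 45.43/√2 ≈ 45.43/1.41421 ≈ 32.1239

Each leg = 32.12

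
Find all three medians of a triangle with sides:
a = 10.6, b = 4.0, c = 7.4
Median formula: m_a = ½√(2b² + 2c² − a²) (and cyclically). a² = 112.36, b² = 16, c² = 54.76.
m_a = ½√(2·16 + 2·54.76 − 112.36) = ½√29.16 ≈ ½·5.4 ≈ 2.7
m_b = ½√(2·112.36 + 2·54.76 − 16) = ½√318.24 ≈ ½·17.8393 ≈ 8.91964
m_c = ½√(2·112.36 + 2·16 − 54.76) = ½√201.96 ≈ ½·14.2113 ≈ 7.10563

m_a = 2.7, m_b = 8.92, m_c = 7.106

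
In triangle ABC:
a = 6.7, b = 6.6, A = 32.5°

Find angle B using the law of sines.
a/sin(A) = b/sin(B)  ⇒  sin(B) = b·sin(A)/a = 6.6·sin(32.5°)/6.7
sin(32.5°) ≈ 0.5373
sin(B) ≈ 6.6·0.5373/6.7 ≈ 3.54618/6.7 ≈ 0.52928
B = arcsin(0.52928) ≈ 31.9568°
(Since b ≤ a we need B ≤ A, so the obtuse alternative 180° − 31.9568° ≈ 148.043° is rejected.)

B = 31.96°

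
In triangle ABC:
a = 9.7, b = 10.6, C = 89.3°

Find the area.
Two sides and the included angle (SAS): A = ½·a·b·sin(C) = ½·9.7·10.6·sin(89.3°)
sin(89.3°) ≈ 0.999925
A ≈ ½·102.82·0.999925 = 51.41·0.999925 ≈ 51.4062

Area = 51.41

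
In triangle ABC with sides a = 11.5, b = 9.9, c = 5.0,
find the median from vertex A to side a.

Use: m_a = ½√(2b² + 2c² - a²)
m_a = ½√(2·9.9² + 2·5.0² − 11.5²) = ½√(2·98.01 + 2·25 − 132.25) = ½√(196.02 + 50 − 132.25) = ½√113.77
√113.77 ≈ 10.6663, so m_a ≈ 5.33315

m_a = 5.333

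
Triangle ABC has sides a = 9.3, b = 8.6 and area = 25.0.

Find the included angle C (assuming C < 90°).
Area = ½·a·b·sin(C)  ⇒  sin(C) = 2·Area/(a·b) = 2·25.0/(9.3·8.6) = 50/79.98 ≈ 0.625156
C = arcsin(0.625156) ≈ 38.6937° (taking the acute solution since C < 90°)

C = 38.69°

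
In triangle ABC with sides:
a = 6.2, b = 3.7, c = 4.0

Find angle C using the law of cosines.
c² = a² + b² − 2ab·cos(C)  ⇒  cos(C) = (a² + b² − c²)/(2ab)
cos(C) = (6.2² + 3.7² − 4.0²)/(2·6.2·3.7) = (38.44 + 13.69 − 16)/45.88 = 36.13/45.88 ≈ 0.787489
C = arccos(0.787489) ≈ 38.0485°

C = 38.05°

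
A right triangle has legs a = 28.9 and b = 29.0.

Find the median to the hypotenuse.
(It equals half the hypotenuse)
Hypotenuse c = √(a² + b²) = √(835.21 + 841) = √1676.21 ≈ 40.9415
Median to hypotenuse = c/2 ≈ 40.9415/2 ≈ 20.4708

Median = 20.47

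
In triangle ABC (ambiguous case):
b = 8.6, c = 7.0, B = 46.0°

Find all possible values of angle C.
b/sin(B) = c/sin(C)  ⇒  sin(C) = c·sin(B)/b = 7.0·sin(46.0°)/8.6
sin(46.0°) ≈ 0.71934
sin(C) ≈ 7.0·0.71934/8.6 ≈ 5.03538/8.6 ≈ 0.585509
Candidate 1: C₁ = arcsin(0.585509) ≈ 35.839°  →  A = 180° − 46.0° − 35.839° ≈ 98.161° > 0, valid
Candidate 2: C₂ = 180° − C₁ ≈ 144.161°  →  A = 180° − 46.0° − 144.161° ≈ -10.161° ≤ 0, not a valid triangle

C = 35.84° (one solution)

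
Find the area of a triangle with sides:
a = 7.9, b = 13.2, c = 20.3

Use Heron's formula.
s = (7.9 + 13.2 + 20.3)/2 = 41.4/2 = 20.7
s − a = 12.8, s − b = 7.5, s − c = 0.4
s(s−a)(s−b)(s−c) = 20.7·12.8·7.5·0.4 ≈ 794.88
Area = √794.88 ≈ 28.1936

Area = 28.19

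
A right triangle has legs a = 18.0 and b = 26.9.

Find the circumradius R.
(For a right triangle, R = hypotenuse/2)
Hypotenuse c = √(a² + b²) = √(324 + 723.61) = √1047.61 ≈ 32.3668
R = c/2 ≈ 32.3668/2 ≈ 16.1834

R = 16.18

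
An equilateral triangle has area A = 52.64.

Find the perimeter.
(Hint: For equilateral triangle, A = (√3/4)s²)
A = (√3/4)s²  ⇒  s² = 4A/√3 = 4·52.64/√3 = 210.56/1.73205 ≈ 121.567
s ≈ √121.567 ≈ 11.0257
Perimeter = 3s ≈ 3·11.0257 ≈ 33.0772

Perimeter = 33.08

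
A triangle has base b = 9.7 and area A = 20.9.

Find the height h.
A = ½·b·h  ⇒  h = 2A/b = 2·20.9/9.7 = 41.8/9.7 ≈ 4.30928

h = 4.309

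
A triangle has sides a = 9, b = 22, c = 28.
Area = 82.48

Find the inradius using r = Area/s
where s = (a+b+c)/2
s = (9 + 22 + 28)/2 = 59/2 = 29.5
r = Area/s = 82.48/29.5 ≈ 2.79593

r = 2.796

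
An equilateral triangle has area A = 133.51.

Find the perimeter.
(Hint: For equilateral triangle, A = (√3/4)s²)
A = (√3/4)s²  ⇒  s² = 4A/√3 = 4·133.51/√3 = 534.04/1.73205 ≈ 308.328
s ≈ √308.328 ≈ 17.5593
Perimeter = 3s ≈ 3·17.5593 ≈ 52.6778

Perimeter = 52.68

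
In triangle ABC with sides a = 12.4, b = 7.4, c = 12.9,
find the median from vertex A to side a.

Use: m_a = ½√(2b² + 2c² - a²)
m_a = ½√(2·7.4² + 2·12.9² − 12.4²) = ½√(2·54.76 + 2·166.41 − 153.76) = ½√(109.52 + 332.82 − 153.76) = ½√288.58
√288.58 ≈ 16.9876, so m_a ≈ 8.49382

m_a = 8.494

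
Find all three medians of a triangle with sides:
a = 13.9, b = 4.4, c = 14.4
Median formula: m_a = ½√(2b² + 2c² − a²) (and cyclically). a² = 193.21, b² = 19.36, c² = 207.36.
m_a = ½√(2·19.36 + 2·207.36 − 193.21) = ½√260.23 ≈ ½·16.1316 ≈ 8.06582
m_b = ½√(2·193.21 + 2·207.36 − 19.36) = ½√781.78 ≈ ½·27.9603 ≈ 13.9802
m_c = ½√(2·193.21 + 2·19.36 − 207.36) = ½√217.78 ≈ ½·14.7574 ≈ 7.37869

m_a = 8.066, m_b = 13.98, m_c = 7.379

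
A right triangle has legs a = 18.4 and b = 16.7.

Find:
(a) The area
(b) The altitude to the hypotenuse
(a) The legs are perpendicular, so Area = ½·a·b = ½·18.4·16.7 = ½·307.28 = 153.64
(b) Hypotenuse c = √(a² + b²) = √(338.56 + 278.89) = √617.45 ≈ 24.8485
    Area = ½·c·h_c  ⇒  h_c = 2·Area/c = 307.28/24.8485 ≈ 12.3661

Area = 153.64, h_c = 12.37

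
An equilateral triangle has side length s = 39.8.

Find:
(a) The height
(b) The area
(a) The height splits the triangle into two 30-60-90 halves: h = s·√3/2 = 39.8·1.73205/2 ≈ 68.9356/2 ≈ 34.4678
(b) Area = (√3/4)·s² = (√3/4)·39.8² = (√3/4)·1584.04 ≈ 0.433013·1584.04 ≈ 685.909

Height = 34.47, Area = 685.9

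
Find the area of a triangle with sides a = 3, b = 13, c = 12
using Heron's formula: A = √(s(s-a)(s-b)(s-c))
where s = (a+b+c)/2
s = (3 + 13 + 12)/2 = 28/2 = 14
s − a = 11, s − b = 1, s − c = 2
s(s−a)(s−b)(s−c) = 14·11·1·2 = 308
Area = √308 ≈ 17.5499

s = 14.0, Area = 17.55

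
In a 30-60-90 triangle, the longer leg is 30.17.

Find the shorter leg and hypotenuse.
In a 30-60-90 triangle the sides are in ratio 1 : √3 : 2, so short leg = long leg/√3 and hypotenuse = 2·(short leg).
Short leg = 30.17/√3 ≈ 30.17/1.73205 ≈ 17.4187
Hypotenuse = 2·17.4187 ≈ 34.8373

Short leg = 17.42, Hypotenuse = 34.84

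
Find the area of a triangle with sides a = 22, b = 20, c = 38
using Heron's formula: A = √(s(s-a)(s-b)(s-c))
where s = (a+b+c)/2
s = (22 + 20 + 38)/2 = 80/2 = 40
s − a = 18, s − b = 20, s − c = 2
s(s−a)(s−b)(s−c) = 40·18·20·2 = 28800
Area = √28800 ≈ 169.706

s = 40.0, Area = 169.7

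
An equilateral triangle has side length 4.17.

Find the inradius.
r = Area/s with s the semi-perimeter.
Area = (√3/4)·4.17² = (√3/4)·17.3889 ≈ 0.433013·17.3889 ≈ 7.52961
s = 3·4.17/2 = 6.255
r ≈ 7.52961/6.255 ≈ 1.20378
(Equivalently r = side/(2√3) = 4.17/3.4641 ≈ 1.20378.)

r = 1.204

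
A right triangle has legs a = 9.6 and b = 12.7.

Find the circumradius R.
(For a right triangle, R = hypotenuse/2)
Hypotenuse c = √(a² + b²) = √(92.16 + 161.29) = √253.45 ≈ 15.9201
R = c/2 ≈ 15.9201/2 ≈ 7.96006

R = 7.96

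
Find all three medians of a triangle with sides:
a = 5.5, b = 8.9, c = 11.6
Median formula: m_a = ½√(2b² + 2c² − a²) (and cyclically). a² = 30.25, b² = 79.21, c² = 134.56.
m_a = ½√(2·79.21 + 2·134.56 − 30.25) = ½√397.29 ≈ ½·19.9321 ≈ 9.96607
m_b = ½√(2·30.25 + 2·134.56 − 79.21) = ½√250.41 ≈ ½·15.8243 ≈ 7.91217
m_c = ½√(2·30.25 + 2·79.21 − 134.56) = ½√84.36 ≈ ½·9.18477 ≈ 4.59239

m_a = 9.966, m_b = 7.912, m_c = 4.592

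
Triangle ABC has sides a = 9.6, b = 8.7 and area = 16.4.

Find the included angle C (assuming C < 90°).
Area = ½·a·b·sin(C)  ⇒  sin(C) = 2·Area/(a·b) = 2·16.4/(9.6·8.7) = 32.8/83.52 ≈ 0.39272
C = arcsin(0.39272) ≈ 23.1239° (taking the acute solution since C < 90°)

C = 23.12°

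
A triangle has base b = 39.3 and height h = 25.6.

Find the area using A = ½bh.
A = ½·b·h = ½·39.3·25.6 = ½·1006.08 = 503.04

Area = 503.04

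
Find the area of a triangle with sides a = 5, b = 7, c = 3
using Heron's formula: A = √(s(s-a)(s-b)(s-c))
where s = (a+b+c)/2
s = (5 + 7 + 3)/2 = 15/2 = 7.5
s − a = 2.5, s − b = 0.5, s − c = 4.5
s(s−a)(s−b)(s−c) = 7.5·2.5·0.5·4.5 = 42.1875
Area = √42.1875 ≈ 6.49519

s = 7.5, Area = 6.495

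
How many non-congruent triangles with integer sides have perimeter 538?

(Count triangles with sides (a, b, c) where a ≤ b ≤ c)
Let a ≤ b ≤ c with a + b + c = 538. The only binding inequality is a + b > c, i.e. 538 − c > c, so c < 538/2; and c ≥ 538/3 since c is the largest side.
So 180 ≤ c ≤ 268. For each c, b runs from ⌈(538 − c)/2⌉ up to c (then a = 538 − b − c satisfies 1 ≤ a ≤ b automatically), giving c − ⌈(538 − c)/2⌉ + 1 choices.
Summing over c: 2 + 3 + 5 + 6 + … + 132 + 134  (89 terms, c = 180, …, 268) = 6030
Check (closed form: nearest integer to p²/48 for even p, (p+3)²/48 for odd p): 538²/48 = 289444/48 ≈ 6030.08 → 6030

6030 triangles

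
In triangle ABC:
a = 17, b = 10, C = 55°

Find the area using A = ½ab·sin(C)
A = ½·a·b·sin(C) = ½·17·10·sin(55°)
sin(55°) ≈ 0.819152
A ≈ ½·170·0.819152 = 85·0.819152 ≈ 69.6279

Area = 69.63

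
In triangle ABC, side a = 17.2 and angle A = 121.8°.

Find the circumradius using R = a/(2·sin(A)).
R = a/(2·sin(A)) = 17.2/(2·sin(121.8°))
sin(121.8°) ≈ 0.849893
R ≈ 17.2/(2·0.849893) = 17.2/1.69979 ≈ 10.1189

R = 10.12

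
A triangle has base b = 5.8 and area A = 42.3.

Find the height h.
A = ½·b·h  ⇒  h = 2A/b = 2·42.3/5.8 = 84.6/5.8 ≈ 14.5862

h = 14.59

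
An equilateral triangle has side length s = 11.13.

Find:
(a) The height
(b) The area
(a) The height splits the triangle into two 30-60-90 halves: h = s·√3/2 = 11.13·1.73205/2 ≈ 19.2777/2 ≈ 9.63886
(b) Area = (√3/4)·s² = (√3/4)·11.13² = (√3/4)·123.8769 ≈ 0.433013·123.8769 ≈ 53.6403

Height = 9.639, Area = 53.64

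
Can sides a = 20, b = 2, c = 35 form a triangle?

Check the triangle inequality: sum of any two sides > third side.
a + b vs c: 20 + 2 = 22 ≤ 35  ✗
a + c vs b: 20 + 35 = 55 > 2  ✓
b + c vs a: 2 + 35 = 37 > 20  ✓

No: 20 + 2 = 22 is not > 35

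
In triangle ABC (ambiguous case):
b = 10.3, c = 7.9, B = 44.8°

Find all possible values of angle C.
b/sin(B) = c/sin(C)  ⇒  sin(C) = c·sin(B)/b = 7.9·sin(44.8°)/10.3
sin(44.8°) ≈ 0.704634
sin(C) ≈ 7.9·0.704634/10.3 ≈ 5.56661/10.3 ≈ 0.540448
Candidate 1: C₁ = arcsin(0.540448) ≈ 32.7141°  →  A = 180° − 44.8° − 32.7141° ≈ 102.486° > 0, valid
Candidate 2: C₂ = 180° − C₁ ≈ 147.286°  →  A = 180° − 44.8° − 147.286° ≈ -12.0859° ≤ 0, not a valid triangle

C = 32.71° (one solution)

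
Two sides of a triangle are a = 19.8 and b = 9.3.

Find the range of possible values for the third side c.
Triangle inequality: |a − b| < c < a + b
|a − b| = |19.8 − 9.3| = 10.5
a + b = 19.8 + 9.3 = 29.1

10.5 < c < 29.1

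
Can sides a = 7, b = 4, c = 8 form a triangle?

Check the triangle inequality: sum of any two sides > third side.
a + b vs c: 7 + 4 = 11 > 8  ✓
a + c vs b: 7 + 8 = 15 > 4  ✓
b + c vs a: 4 + 8 = 12 > 7  ✓

Yes, triangle inequality satisfied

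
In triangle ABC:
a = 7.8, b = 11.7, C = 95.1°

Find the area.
Two sides and the included angle (SAS): A = ½·a·b·sin(C) = ½·7.8·11.7·sin(95.1°)
sin(95.1°) ≈ 0.996041
A ≈ ½·91.26·0.996041 = 45.63·0.996041 ≈ 45.4494

Area = 45.45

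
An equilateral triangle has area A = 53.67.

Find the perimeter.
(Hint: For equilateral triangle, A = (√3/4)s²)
A = (√3/4)s²  ⇒  s² = 4A/√3 = 4·53.67/√3 = 214.68/1.73205 ≈ 123.946
s ≈ √123.946 ≈ 11.1331
Perimeter = 3s ≈ 3·11.1331 ≈ 33.3993

Perimeter = 33.4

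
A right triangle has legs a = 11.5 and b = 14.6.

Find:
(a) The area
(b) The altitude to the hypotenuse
(a) The legs are perpendicular, so Area = ½·a·b = ½·11.5·14.6 = ½·167.9 = 83.95
(b) Hypotenuse c = √(a² + b²) = √(132.25 + 213.16) = √345.41 ≈ 18.5852
    Area = ½·c·h_c  ⇒  h_c = 2·Area/c = 167.9/18.5852 ≈ 9.03407

Area = 83.95, h_c = 9.034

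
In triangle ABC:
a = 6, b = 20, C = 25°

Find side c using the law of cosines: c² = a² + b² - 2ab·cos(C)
c² = 6² + 20² − 2·6·20·cos(25°)
cos(25°) ≈ 0.906308
c² ≈ 36 + 400 − 240·(0.906308) ≈ 436 − 217.514 ≈ 218.486
c ≈ √218.486 ≈ 14.7813

c = 14.78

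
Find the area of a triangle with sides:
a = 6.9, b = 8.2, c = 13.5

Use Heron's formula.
s = (6.9 + 8.2 + 13.5)/2 = 28.6/2 = 14.3
s − a = 7.4, s − b = 6.1, s − c = 0.8
s(s−a)(s−b)(s−c) = 14.3·7.4·6.1·0.8 ≈ 516.402
Area = √516.402 ≈ 22.7245

Area = 22.72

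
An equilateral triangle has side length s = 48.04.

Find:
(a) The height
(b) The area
(a) The height splits the triangle into two 30-60-90 halves: h = s·√3/2 = 48.04·1.73205/2 ≈ 83.2077/2 ≈ 41.6039
(b) Area = (√3/4)·s² = (√3/4)·48.04² = (√3/4)·2307.8416 ≈ 0.433013·2307.8416 ≈ 999.325

Height = 41.6, Area = 999.3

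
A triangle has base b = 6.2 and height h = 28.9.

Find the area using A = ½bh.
A = ½·b·h = ½·6.2·28.9 = ½·179.18 = 89.59

Area = 89.59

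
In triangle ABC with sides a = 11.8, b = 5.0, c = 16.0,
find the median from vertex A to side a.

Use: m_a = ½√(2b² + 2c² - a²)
m_a = ½√(2·5.0² + 2·16.0² − 11.8²) = ½√(2·25 + 2·256 − 139.24) = ½√(50 + 512 − 139.24) = ½√422.76
√422.76 ≈ 20.5611, so m_a ≈ 10.2806

m_a = 10.28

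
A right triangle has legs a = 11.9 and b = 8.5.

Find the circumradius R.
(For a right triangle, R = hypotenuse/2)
Hypotenuse c = √(a² + b²) = √(141.61 + 72.25) = √213.86 ≈ 14.624
R = c/2 ≈ 14.624/2 ≈ 7.31198

R = 7.312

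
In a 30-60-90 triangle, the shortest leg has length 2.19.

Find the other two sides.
In a 30-60-90 triangle the sides are in ratio 1 : √3 : 2 (short leg : long leg : hypotenuse).
Long leg = 2.19·√3 ≈ 2.19·1.73205 ≈ 3.79319
Hypotenuse = 2·2.19 = 4.38

Long leg = 2.19√3 = 3.793, Hypotenuse = 4.38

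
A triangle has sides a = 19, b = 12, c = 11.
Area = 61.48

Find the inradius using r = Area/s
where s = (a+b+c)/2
s = (19 + 12 + 11)/2 = 42/2 = 21
r = Area/s = 61.48/21 ≈ 2.92762

r = 2.928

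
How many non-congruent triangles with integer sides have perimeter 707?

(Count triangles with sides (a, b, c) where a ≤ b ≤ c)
Let a ≤ b ≤ c with a + b + c = 707. The only binding inequality is a + b > c, i.e. 707 − c > c, so c < 707/2; and c ≥ 707/3 since c is the largest side.
So 236 ≤ c ≤ 353. For each c, b runs from ⌈(707 − c)/2⌉ up to c (then a = 707 − b − c satisfies 1 ≤ a ≤ b automatically), giving c − ⌈(707 − c)/2⌉ + 1 choices.
Summing over c: 1 + 3 + 4 + 6 + … + 175 + 177  (118 terms, c = 236, …, 353) = 10502
Check (closed form: nearest integer to p²/48 for even p, (p+3)²/48 for odd p): (707+3)²/48 = 710²/48 = 504100/48 ≈ 10502.08 → 10502

10502 triangles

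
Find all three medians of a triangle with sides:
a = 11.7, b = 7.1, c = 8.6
Median formula: m_a = ½√(2b² + 2c² − a²) (and cyclically). a² = 136.89, b² = 50.41, c² = 73.96.
m_a = ½√(2·50.41 + 2·73.96 − 136.89) = ½√111.85 ≈ ½·10.5759 ≈ 5.28796
m_b = ½√(2·136.89 + 2·73.96 − 50.41) = ½√371.29 ≈ ½·19.2689 ≈ 9.63444
m_c = ½√(2·136.89 + 2·50.41 − 73.96) = ½√300.64 ≈ ½·17.339 ≈ 8.66949

m_a = 5.288, m_b = 9.634, m_c = 8.669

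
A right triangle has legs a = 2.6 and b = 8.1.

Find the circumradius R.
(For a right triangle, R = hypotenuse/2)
Hypotenuse c = √(a² + b²) = √(6.76 + 65.61) = √72.37 ≈ 8.50706
R = c/2 ≈ 8.50706/2 ≈ 4.25353

R = 4.254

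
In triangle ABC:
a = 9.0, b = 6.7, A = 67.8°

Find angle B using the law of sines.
a/sin(A) = b/sin(B)  ⇒  sin(B) = b·sin(A)/a = 6.7·sin(67.8°)/9.0
sin(67.8°) ≈ 0.925871
sin(B) ≈ 6.7·0.925871/9.0 ≈ 6.20333/9.0 ≈ 0.689259
B = arcsin(0.689259) ≈ 43.5715°
(Since b ≤ a we need B ≤ A, so the obtuse alternative 180° − 43.5715° ≈ 136.429° is rejected.)

B = 43.57°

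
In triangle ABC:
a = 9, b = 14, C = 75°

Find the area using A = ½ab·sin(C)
A = ½·a·b·sin(C) = ½·9·14·sin(75°)
sin(75°) ≈ 0.965926
A ≈ ½·126·0.965926 = 63·0.965926 ≈ 60.8533

Area = 60.85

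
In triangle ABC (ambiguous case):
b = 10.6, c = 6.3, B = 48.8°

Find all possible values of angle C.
b/sin(B) = c/sin(C)  ⇒  sin(C) = c·sin(B)/b = 6.3·sin(48.8°)/10.6
sin(48.8°) ≈ 0.752415
sin(C) ≈ 6.3·0.752415/10.6 ≈ 4.74021/10.6 ≈ 0.44719
Candidate 1: C₁ = arcsin(0.44719) ≈ 26.5635°  →  A = 180° − 48.8° − 26.5635° ≈ 104.636° > 0, valid
Candidate 2: C₂ = 180° − C₁ ≈ 153.436°  →  A = 180° − 48.8° − 153.436° ≈ -22.2365° ≤ 0, not a valid triangle

C = 26.56° (one solution)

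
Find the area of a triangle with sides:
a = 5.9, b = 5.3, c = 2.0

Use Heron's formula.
s = (5.9 + 5.3 + 2.0)/2 = 13.2/2 = 6.6
s − a = 0.7, s − b = 1.3, s − c = 4.6
s(s−a)(s−b)(s−c) = 6.6·0.7·1.3·4.6 ≈ 27.6276
Area = √27.6276 ≈ 5.2562

Area = 5.256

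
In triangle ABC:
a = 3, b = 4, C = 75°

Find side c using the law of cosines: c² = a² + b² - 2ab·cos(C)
c² = 3² + 4² − 2·3·4·cos(75°)
cos(75°) ≈ 0.258819
c² ≈ 9 + 16 − 24·(0.258819) ≈ 25 − 6.21166 ≈ 18.7883
c ≈ √18.7883 ≈ 4.33455

c = 4.335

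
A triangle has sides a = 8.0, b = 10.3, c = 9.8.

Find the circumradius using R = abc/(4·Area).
First find the area with Heron's formula.
s = (8.0 + 10.3 + 9.8)/2 = 14.05
Area = √(s(s−a)(s−b)(s−c)) = √(14.05·6.05·3.75·4.25) ≈ √1354.73 ≈ 36.8066
abc = 8.0·10.3·9.8 = 807.52
R = abc/(4·Area) ≈ 807.52/(4·36.8066) = 807.52/147.226 ≈ 5.48488

R = 5.485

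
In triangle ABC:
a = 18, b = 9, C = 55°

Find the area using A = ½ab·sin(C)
A = ½·a·b·sin(C) = ½·18·9·sin(55°)
sin(55°) ≈ 0.819152
A ≈ ½·162·0.819152 = 81·0.819152 ≈ 66.3513

Area = 66.35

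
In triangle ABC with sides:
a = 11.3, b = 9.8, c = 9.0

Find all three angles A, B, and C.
Law of cosines for each angle (a² = 127.69, b² = 96.04, c² = 81):
cos(A) = (b² + c² − a²)/(2bc) = (96.04 + 81 − 127.69)/(2·9.8·9.0) = 49.35/176.4 ≈ 0.279762  ⇒  A ≈ 73.754°
cos(B) = (a² + c² − b²)/(2ac) = (127.69 + 81 − 96.04)/(2·11.3·9.0) = 112.65/203.4 ≈ 0.553835  ⇒  B ≈ 56.3695°
cos(C) = (a² + b² − c²)/(2ab) = (127.69 + 96.04 − 81)/(2·11.3·9.8) = 142.73/221.48 ≈ 0.644437  ⇒  C ≈ 49.8765°
Check: A + B + C ≈ 180°

A = 73.75°, B = 56.37°, C = 49.88°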